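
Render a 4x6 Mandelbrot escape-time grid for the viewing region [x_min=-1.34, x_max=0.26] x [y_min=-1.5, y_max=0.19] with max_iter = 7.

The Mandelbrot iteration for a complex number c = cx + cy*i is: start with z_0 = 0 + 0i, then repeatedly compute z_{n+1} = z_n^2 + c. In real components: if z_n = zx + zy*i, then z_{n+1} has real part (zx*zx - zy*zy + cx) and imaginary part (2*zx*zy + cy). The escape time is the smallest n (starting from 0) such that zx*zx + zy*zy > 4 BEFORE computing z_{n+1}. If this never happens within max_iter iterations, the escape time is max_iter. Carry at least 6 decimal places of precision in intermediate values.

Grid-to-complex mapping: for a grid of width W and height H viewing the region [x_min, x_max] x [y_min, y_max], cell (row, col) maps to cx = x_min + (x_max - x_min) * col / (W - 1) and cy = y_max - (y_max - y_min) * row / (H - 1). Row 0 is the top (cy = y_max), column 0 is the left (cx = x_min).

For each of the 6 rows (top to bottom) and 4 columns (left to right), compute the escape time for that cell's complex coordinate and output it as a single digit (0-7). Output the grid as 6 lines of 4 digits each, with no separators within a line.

(row=0, col=0): c = -1.3400 + 0.1900i → escape time 7
(row=0, col=1): c = -0.8067 + 0.1900i → escape time 7
(row=0, col=2): c = -0.2733 + 0.1900i → escape time 7
(row=0, col=3): c = 0.2600 + 0.1900i → escape time 7
(row=1, col=0): c = -1.3400 + -0.1480i → escape time 7
(row=1, col=1): c = -0.8067 + -0.1480i → escape time 7
(row=1, col=2): c = -0.2733 + -0.1480i → escape time 7
(row=1, col=3): c = 0.2600 + -0.1480i → escape time 7
(row=2, col=0): c = -1.3400 + -0.4860i → escape time 4
(row=2, col=1): c = -0.8067 + -0.4860i → escape time 6
(row=2, col=2): c = -0.2733 + -0.4860i → escape time 7
(row=2, col=3): c = 0.2600 + -0.4860i → escape time 7
(row=3, col=0): c = -1.3400 + -0.8240i → escape time 3
(row=3, col=1): c = -0.8067 + -0.8240i → escape time 4
(row=3, col=2): c = -0.2733 + -0.8240i → escape time 7
(row=3, col=3): c = 0.2600 + -0.8240i → escape time 5
(row=4, col=0): c = -1.3400 + -1.1620i → escape time 2
(row=4, col=1): c = -0.8067 + -1.1620i → escape time 3
(row=4, col=2): c = -0.2733 + -1.1620i → escape time 4
(row=4, col=3): c = 0.2600 + -1.1620i → escape time 2
(row=5, col=0): c = -1.3400 + -1.5000i → escape time 1
(row=5, col=1): c = -0.8067 + -1.5000i → escape time 2
(row=5, col=2): c = -0.2733 + -1.5000i → escape time 2
(row=5, col=3): c = 0.2600 + -1.5000i → escape time 2

Answer: 7777
7777
4677
3475
2342
1222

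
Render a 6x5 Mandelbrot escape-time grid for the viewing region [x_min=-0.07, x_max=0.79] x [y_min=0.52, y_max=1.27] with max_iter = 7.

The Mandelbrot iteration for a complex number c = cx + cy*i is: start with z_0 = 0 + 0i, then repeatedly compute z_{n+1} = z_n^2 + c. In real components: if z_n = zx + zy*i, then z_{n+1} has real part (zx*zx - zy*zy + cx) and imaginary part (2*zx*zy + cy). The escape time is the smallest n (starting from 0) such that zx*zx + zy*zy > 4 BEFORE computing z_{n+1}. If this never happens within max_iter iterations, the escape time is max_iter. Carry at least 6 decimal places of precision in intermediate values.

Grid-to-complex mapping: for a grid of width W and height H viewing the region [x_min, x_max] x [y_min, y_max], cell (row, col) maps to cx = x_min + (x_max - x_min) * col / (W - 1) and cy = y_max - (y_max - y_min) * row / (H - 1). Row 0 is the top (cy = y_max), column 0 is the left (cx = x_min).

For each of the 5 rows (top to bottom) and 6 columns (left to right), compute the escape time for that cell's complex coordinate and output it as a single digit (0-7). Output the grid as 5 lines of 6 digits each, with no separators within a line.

(row=0, col=0): c = -0.0700 + 1.2700i → escape time 2
(row=0, col=1): c = 0.1020 + 1.2700i → escape time 2
(row=0, col=2): c = 0.2740 + 1.2700i → escape time 2
(row=0, col=3): c = 0.4460 + 1.2700i → escape time 2
(row=0, col=4): c = 0.6180 + 1.2700i → escape time 2
(row=0, col=5): c = 0.7900 + 1.2700i → escape time 2
(row=1, col=0): c = -0.0700 + 1.0825i → escape time 5
(row=1, col=1): c = 0.1020 + 1.0825i → escape time 4
(row=1, col=2): c = 0.2740 + 1.0825i → escape time 3
(row=1, col=3): c = 0.4460 + 1.0825i → escape time 2
(row=1, col=4): c = 0.6180 + 1.0825i → escape time 2
(row=1, col=5): c = 0.7900 + 1.0825i → escape time 2
(row=2, col=0): c = -0.0700 + 0.8950i → escape time 7
(row=2, col=1): c = 0.1020 + 0.8950i → escape time 5
(row=2, col=2): c = 0.2740 + 0.8950i → escape time 4
(row=2, col=3): c = 0.4460 + 0.8950i → escape time 3
(row=2, col=4): c = 0.6180 + 0.8950i → escape time 2
(row=2, col=5): c = 0.7900 + 0.8950i → escape time 2
(row=3, col=0): c = -0.0700 + 0.7075i → escape time 7
(row=3, col=1): c = 0.1020 + 0.7075i → escape time 7
(row=3, col=2): c = 0.2740 + 0.7075i → escape time 6
(row=3, col=3): c = 0.4460 + 0.7075i → escape time 4
(row=3, col=4): c = 0.6180 + 0.7075i → escape time 3
(row=3, col=5): c = 0.7900 + 0.7075i → escape time 2
(row=4, col=0): c = -0.0700 + 0.5200i → escape time 7
(row=4, col=1): c = 0.1020 + 0.5200i → escape time 7
(row=4, col=2): c = 0.2740 + 0.5200i → escape time 7
(row=4, col=3): c = 0.4460 + 0.5200i → escape time 6
(row=4, col=4): c = 0.6180 + 0.5200i → escape time 3
(row=4, col=5): c = 0.7900 + 0.5200i → escape time 3

Answer: 222222
543222
754322
776432
777633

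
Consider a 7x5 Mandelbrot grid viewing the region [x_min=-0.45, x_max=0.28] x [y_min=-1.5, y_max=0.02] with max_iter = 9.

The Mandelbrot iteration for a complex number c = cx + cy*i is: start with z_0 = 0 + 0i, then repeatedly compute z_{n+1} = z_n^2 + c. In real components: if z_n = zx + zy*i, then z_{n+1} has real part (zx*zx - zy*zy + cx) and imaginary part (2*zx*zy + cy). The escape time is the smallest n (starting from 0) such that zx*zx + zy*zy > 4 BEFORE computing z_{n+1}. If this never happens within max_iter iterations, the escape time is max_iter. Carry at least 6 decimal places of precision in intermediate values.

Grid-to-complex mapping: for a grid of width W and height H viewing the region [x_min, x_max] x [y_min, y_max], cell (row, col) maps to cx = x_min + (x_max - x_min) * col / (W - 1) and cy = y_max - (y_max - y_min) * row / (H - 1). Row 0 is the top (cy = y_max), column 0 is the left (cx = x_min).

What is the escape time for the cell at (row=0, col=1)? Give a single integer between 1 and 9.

z_0 = 0 + 0i, c = -0.3283 + 0.0200i
Iter 1: z = -0.3283 + 0.0200i, |z|^2 = 0.1082
Iter 2: z = -0.2209 + 0.0069i, |z|^2 = 0.0489
Iter 3: z = -0.2796 + 0.0170i, |z|^2 = 0.0784
Iter 4: z = -0.2505 + 0.0105i, |z|^2 = 0.0628
Iter 5: z = -0.2657 + 0.0147i, |z|^2 = 0.0708
Iter 6: z = -0.2579 + 0.0122i, |z|^2 = 0.0667
Iter 7: z = -0.2619 + 0.0137i, |z|^2 = 0.0688
Iter 8: z = -0.2599 + 0.0128i, |z|^2 = 0.0677

Answer: 9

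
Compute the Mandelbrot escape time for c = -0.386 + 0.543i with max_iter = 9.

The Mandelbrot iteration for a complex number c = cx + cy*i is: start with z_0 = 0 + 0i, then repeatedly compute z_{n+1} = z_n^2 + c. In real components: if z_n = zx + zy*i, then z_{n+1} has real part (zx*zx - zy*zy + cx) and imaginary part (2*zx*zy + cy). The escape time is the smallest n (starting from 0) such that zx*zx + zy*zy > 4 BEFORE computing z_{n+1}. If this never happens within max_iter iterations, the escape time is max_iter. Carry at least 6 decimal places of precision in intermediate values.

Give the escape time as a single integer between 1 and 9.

z_0 = 0 + 0i, c = -0.3860 + 0.5430i
Iter 1: z = -0.3860 + 0.5430i, |z|^2 = 0.4438
Iter 2: z = -0.5319 + 0.1238i, |z|^2 = 0.2982
Iter 3: z = -0.1185 + 0.4113i, |z|^2 = 0.1832
Iter 4: z = -0.5411 + 0.4456i, |z|^2 = 0.4914
Iter 5: z = -0.2917 + 0.0608i, |z|^2 = 0.0888
Iter 6: z = -0.3046 + 0.5075i, |z|^2 = 0.3504
Iter 7: z = -0.5508 + 0.2338i, |z|^2 = 0.3580
Iter 8: z = -0.1373 + 0.2855i, |z|^2 = 0.1003

Answer: 9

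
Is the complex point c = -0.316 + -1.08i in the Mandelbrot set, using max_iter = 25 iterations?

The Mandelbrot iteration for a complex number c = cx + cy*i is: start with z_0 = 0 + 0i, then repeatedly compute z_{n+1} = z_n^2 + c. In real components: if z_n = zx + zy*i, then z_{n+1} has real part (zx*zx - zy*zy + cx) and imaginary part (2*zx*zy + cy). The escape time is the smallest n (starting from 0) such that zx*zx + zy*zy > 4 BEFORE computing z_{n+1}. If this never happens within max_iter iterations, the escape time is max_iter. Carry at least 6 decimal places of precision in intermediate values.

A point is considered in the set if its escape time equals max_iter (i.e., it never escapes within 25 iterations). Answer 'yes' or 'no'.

z_0 = 0 + 0i, c = -0.3160 + -1.0800i
Iter 1: z = -0.3160 + -1.0800i, |z|^2 = 1.2663
Iter 2: z = -1.3825 + -0.3974i, |z|^2 = 2.0694
Iter 3: z = 1.4375 + 0.0190i, |z|^2 = 2.0667
Iter 4: z = 1.7500 + -1.0255i, |z|^2 = 4.1140
Escaped at iteration 4

Answer: no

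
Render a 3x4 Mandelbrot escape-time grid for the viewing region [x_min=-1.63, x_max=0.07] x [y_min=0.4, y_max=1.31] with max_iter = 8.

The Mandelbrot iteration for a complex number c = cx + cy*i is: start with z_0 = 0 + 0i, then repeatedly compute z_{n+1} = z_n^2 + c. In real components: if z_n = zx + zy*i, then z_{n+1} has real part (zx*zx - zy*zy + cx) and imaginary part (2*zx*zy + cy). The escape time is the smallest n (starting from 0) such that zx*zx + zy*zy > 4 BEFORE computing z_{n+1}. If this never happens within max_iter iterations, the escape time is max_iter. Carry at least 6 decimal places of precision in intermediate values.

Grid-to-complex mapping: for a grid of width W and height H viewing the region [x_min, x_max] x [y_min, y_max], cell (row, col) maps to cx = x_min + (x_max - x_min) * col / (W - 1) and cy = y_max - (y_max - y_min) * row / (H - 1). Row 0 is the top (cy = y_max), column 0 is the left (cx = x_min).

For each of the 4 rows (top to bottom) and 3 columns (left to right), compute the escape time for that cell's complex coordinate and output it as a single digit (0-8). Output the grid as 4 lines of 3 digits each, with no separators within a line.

Answer: 122
234
348
388

Derivation:
(row=0, col=0): c = -1.6300 + 1.3100i → escape time 1
(row=0, col=1): c = -0.7800 + 1.3100i → escape time 2
(row=0, col=2): c = 0.0700 + 1.3100i → escape time 2
(row=1, col=0): c = -1.6300 + 1.0067i → escape time 2
(row=1, col=1): c = -0.7800 + 1.0067i → escape time 3
(row=1, col=2): c = 0.0700 + 1.0067i → escape time 4
(row=2, col=0): c = -1.6300 + 0.7033i → escape time 3
(row=2, col=1): c = -0.7800 + 0.7033i → escape time 4
(row=2, col=2): c = 0.0700 + 0.7033i → escape time 8
(row=3, col=0): c = -1.6300 + 0.4000i → escape time 3
(row=3, col=1): c = -0.7800 + 0.4000i → escape time 8
(row=3, col=2): c = 0.0700 + 0.4000i → escape time 8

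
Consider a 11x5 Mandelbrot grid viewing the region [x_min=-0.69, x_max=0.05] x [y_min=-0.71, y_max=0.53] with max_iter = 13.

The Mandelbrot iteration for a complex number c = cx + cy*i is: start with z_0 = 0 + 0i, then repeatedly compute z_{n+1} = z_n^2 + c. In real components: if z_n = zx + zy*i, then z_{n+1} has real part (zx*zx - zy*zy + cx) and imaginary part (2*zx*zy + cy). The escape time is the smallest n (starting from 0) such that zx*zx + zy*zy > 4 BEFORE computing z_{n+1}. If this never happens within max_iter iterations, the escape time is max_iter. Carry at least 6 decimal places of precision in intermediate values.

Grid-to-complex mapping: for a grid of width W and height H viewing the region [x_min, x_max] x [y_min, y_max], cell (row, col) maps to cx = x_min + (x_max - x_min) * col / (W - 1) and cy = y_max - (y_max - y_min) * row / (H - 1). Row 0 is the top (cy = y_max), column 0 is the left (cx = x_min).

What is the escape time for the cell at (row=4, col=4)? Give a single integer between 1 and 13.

z_0 = 0 + 0i, c = -0.3940 + -0.7100i
Iter 1: z = -0.3940 + -0.7100i, |z|^2 = 0.6593
Iter 2: z = -0.7429 + -0.1505i, |z|^2 = 0.5745
Iter 3: z = 0.1352 + -0.4864i, |z|^2 = 0.2548
Iter 4: z = -0.6123 + -0.8415i, |z|^2 = 1.0830
Iter 5: z = -0.7272 + 0.3205i, |z|^2 = 0.6316
Iter 6: z = 0.0322 + -1.1761i, |z|^2 = 1.3843
Iter 7: z = -1.7762 + -0.7857i, |z|^2 = 3.7723
Iter 8: z = 2.1436 + 2.0812i, |z|^2 = 8.9265
Escaped at iteration 8

Answer: 8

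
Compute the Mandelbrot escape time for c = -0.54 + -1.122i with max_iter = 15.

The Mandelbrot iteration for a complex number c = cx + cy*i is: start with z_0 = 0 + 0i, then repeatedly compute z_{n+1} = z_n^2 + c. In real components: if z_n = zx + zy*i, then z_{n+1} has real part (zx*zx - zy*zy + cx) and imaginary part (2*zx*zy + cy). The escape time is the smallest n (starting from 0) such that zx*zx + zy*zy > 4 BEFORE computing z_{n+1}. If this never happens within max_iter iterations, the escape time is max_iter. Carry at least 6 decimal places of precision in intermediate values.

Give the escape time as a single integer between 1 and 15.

z_0 = 0 + 0i, c = -0.5400 + -1.1220i
Iter 1: z = -0.5400 + -1.1220i, |z|^2 = 1.5505
Iter 2: z = -1.5073 + 0.0898i, |z|^2 = 2.2800
Iter 3: z = 1.7238 + -1.3926i, |z|^2 = 4.9110
Escaped at iteration 3

Answer: 3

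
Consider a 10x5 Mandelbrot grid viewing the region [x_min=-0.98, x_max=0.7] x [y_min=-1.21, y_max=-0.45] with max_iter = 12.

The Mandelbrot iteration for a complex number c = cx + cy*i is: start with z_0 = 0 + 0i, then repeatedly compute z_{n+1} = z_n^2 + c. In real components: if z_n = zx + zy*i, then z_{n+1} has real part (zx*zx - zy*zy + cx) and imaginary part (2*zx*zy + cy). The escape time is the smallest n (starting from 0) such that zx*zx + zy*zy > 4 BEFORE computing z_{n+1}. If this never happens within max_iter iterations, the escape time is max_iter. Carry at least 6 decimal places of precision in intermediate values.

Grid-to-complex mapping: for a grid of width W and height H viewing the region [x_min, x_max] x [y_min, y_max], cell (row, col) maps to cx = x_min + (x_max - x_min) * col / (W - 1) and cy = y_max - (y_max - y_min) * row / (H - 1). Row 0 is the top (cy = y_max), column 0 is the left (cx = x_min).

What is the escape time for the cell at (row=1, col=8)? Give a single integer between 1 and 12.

Answer: 4

Derivation:
z_0 = 0 + 0i, c = 0.5133 + -0.6400i
Iter 1: z = 0.5133 + -0.6400i, |z|^2 = 0.6731
Iter 2: z = 0.3672 + -1.2971i, |z|^2 = 1.8173
Iter 3: z = -1.0342 + -1.5927i, |z|^2 = 3.6062
Iter 4: z = -0.9538 + 2.6542i, |z|^2 = 7.9547
Escaped at iteration 4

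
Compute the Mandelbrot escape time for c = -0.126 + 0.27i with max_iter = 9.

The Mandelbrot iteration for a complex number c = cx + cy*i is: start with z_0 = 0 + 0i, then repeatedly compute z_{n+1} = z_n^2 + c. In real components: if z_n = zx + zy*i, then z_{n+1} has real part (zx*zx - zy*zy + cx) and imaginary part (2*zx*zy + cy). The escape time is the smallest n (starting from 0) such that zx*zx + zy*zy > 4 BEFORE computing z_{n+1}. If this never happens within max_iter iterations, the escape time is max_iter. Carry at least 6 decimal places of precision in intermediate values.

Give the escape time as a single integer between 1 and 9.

Answer: 9

Derivation:
z_0 = 0 + 0i, c = -0.1260 + 0.2700i
Iter 1: z = -0.1260 + 0.2700i, |z|^2 = 0.0888
Iter 2: z = -0.1830 + 0.2020i, |z|^2 = 0.0743
Iter 3: z = -0.1333 + 0.1961i, |z|^2 = 0.0562
Iter 4: z = -0.1467 + 0.2177i, |z|^2 = 0.0689
Iter 5: z = -0.1519 + 0.2061i, |z|^2 = 0.0656
Iter 6: z = -0.1454 + 0.2074i, |z|^2 = 0.0642
Iter 7: z = -0.1479 + 0.2097i, |z|^2 = 0.0658
Iter 8: z = -0.1481 + 0.2080i, |z|^2 = 0.0652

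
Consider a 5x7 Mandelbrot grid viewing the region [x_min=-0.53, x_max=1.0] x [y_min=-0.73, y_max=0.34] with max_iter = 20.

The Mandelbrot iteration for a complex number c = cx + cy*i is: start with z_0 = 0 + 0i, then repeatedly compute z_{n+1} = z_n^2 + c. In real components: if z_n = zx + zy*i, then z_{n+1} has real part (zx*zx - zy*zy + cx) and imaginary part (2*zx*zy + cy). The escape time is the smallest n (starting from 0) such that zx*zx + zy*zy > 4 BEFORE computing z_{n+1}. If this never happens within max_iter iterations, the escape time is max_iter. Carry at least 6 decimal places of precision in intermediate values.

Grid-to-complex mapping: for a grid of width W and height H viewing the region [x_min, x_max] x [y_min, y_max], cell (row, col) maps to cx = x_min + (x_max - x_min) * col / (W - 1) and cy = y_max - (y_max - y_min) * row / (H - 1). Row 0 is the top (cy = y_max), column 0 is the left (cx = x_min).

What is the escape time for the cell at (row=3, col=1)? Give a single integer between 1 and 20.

z_0 = 0 + 0i, c = -0.1475 + -0.1950i
Iter 1: z = -0.1475 + -0.1950i, |z|^2 = 0.0598
Iter 2: z = -0.1638 + -0.1375i, |z|^2 = 0.0457
Iter 3: z = -0.1396 + -0.1500i, |z|^2 = 0.0420
Iter 4: z = -0.1505 + -0.1531i, |z|^2 = 0.0461
Iter 5: z = -0.1483 + -0.1489i, |z|^2 = 0.0442
Iter 6: z = -0.1477 + -0.1508i, |z|^2 = 0.0446
Iter 7: z = -0.1484 + -0.1504i, |z|^2 = 0.0447
Iter 8: z = -0.1481 + -0.1503i, |z|^2 = 0.0445
Iter 9: z = -0.1482 + -0.1505i, |z|^2 = 0.0446
Iter 10: z = -0.1482 + -0.1504i, |z|^2 = 0.0446
Iter 11: z = -0.1482 + -0.1504i, |z|^2 = 0.0446
Iter 12: z = -0.1482 + -0.1504i, |z|^2 = 0.0446
Iter 13: z = -0.1482 + -0.1504i, |z|^2 = 0.0446
Iter 14: z = -0.1482 + -0.1504i, |z|^2 = 0.0446
Iter 15: z = -0.1482 + -0.1504i, |z|^2 = 0.0446
Iter 16: z = -0.1482 + -0.1504i, |z|^2 = 0.0446
Iter 17: z = -0.1482 + -0.1504i, |z|^2 = 0.0446
Iter 18: z = -0.1482 + -0.1504i, |z|^2 = 0.0446
Iter 19: z = -0.1482 + -0.1504i, |z|^2 = 0.0446

Answer: 20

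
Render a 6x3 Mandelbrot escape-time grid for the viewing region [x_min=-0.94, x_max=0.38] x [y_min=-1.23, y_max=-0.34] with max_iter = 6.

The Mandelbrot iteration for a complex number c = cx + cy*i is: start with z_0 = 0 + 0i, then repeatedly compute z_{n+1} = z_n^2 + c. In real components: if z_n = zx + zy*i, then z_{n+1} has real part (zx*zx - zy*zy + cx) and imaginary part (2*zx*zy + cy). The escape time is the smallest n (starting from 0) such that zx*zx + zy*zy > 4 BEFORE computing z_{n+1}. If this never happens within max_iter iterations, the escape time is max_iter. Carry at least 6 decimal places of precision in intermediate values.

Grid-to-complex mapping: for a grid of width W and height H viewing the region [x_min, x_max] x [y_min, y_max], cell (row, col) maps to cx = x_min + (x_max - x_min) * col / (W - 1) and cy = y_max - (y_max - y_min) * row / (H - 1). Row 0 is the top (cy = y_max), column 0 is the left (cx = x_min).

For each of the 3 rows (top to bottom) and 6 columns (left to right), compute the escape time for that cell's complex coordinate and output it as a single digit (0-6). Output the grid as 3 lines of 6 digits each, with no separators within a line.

Answer: 666666
446664
333322

Derivation:
(row=0, col=0): c = -0.9400 + -0.3400i → escape time 6
(row=0, col=1): c = -0.6760 + -0.3400i → escape time 6
(row=0, col=2): c = -0.4120 + -0.3400i → escape time 6
(row=0, col=3): c = -0.1480 + -0.3400i → escape time 6
(row=0, col=4): c = 0.1160 + -0.3400i → escape time 6
(row=0, col=5): c = 0.3800 + -0.3400i → escape time 6
(row=1, col=0): c = -0.9400 + -0.7850i → escape time 4
(row=1, col=1): c = -0.6760 + -0.7850i → escape time 4
(row=1, col=2): c = -0.4120 + -0.7850i → escape time 6
(row=1, col=3): c = -0.1480 + -0.7850i → escape time 6
(row=1, col=4): c = 0.1160 + -0.7850i → escape time 6
(row=1, col=5): c = 0.3800 + -0.7850i → escape time 4
(row=2, col=0): c = -0.9400 + -1.2300i → escape time 3
(row=2, col=1): c = -0.6760 + -1.2300i → escape time 3
(row=2, col=2): c = -0.4120 + -1.2300i → escape time 3
(row=2, col=3): c = -0.1480 + -1.2300i → escape time 3
(row=2, col=4): c = 0.1160 + -1.2300i → escape time 2
(row=2, col=5): c = 0.3800 + -1.2300i → escape time 2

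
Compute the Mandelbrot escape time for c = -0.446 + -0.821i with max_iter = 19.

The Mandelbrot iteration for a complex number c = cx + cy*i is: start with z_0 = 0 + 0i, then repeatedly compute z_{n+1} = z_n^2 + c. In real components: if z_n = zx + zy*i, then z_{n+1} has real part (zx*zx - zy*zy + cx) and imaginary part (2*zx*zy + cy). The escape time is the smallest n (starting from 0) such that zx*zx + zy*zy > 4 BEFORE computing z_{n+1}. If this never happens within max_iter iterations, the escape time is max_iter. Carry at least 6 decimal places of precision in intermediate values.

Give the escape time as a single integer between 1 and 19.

z_0 = 0 + 0i, c = -0.4460 + -0.8210i
Iter 1: z = -0.4460 + -0.8210i, |z|^2 = 0.8730
Iter 2: z = -0.9211 + -0.0887i, |z|^2 = 0.8563
Iter 3: z = 0.3946 + -0.6577i, |z|^2 = 0.5882
Iter 4: z = -0.7228 + -1.3400i, |z|^2 = 2.3181
Iter 5: z = -1.7193 + 1.1161i, |z|^2 = 4.2016
Escaped at iteration 5

Answer: 5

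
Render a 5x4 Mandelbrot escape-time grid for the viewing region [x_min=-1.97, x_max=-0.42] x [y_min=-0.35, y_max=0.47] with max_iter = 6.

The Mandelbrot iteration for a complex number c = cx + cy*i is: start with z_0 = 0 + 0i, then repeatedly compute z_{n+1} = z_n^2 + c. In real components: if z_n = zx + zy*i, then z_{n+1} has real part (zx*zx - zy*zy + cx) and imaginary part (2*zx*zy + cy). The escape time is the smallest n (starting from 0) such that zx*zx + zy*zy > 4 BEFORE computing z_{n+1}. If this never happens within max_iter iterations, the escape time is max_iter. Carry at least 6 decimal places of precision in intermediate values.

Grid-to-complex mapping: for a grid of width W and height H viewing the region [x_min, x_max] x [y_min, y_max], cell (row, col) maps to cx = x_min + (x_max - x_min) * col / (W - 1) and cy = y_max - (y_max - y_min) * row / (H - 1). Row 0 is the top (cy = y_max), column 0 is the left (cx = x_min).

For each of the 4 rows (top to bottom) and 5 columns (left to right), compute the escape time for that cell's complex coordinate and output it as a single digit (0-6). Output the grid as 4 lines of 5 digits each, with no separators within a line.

Answer: 13566
35666
46666
14666

Derivation:
(row=0, col=0): c = -1.9700 + 0.4700i → escape time 1
(row=0, col=1): c = -1.5825 + 0.4700i → escape time 3
(row=0, col=2): c = -1.1950 + 0.4700i → escape time 5
(row=0, col=3): c = -0.8075 + 0.4700i → escape time 6
(row=0, col=4): c = -0.4200 + 0.4700i → escape time 6
(row=1, col=0): c = -1.9700 + 0.1967i → escape time 3
(row=1, col=1): c = -1.5825 + 0.1967i → escape time 5
(row=1, col=2): c = -1.1950 + 0.1967i → escape time 6
(row=1, col=3): c = -0.8075 + 0.1967i → escape time 6
(row=1, col=4): c = -0.4200 + 0.1967i → escape time 6
(row=2, col=0): c = -1.9700 + -0.0767i → escape time 4
(row=2, col=1): c = -1.5825 + -0.0767i → escape time 6
(row=2, col=2): c = -1.1950 + -0.0767i → escape time 6
(row=2, col=3): c = -0.8075 + -0.0767i → escape time 6
(row=2, col=4): c = -0.4200 + -0.0767i → escape time 6
(row=3, col=0): c = -1.9700 + -0.3500i → escape time 1
(row=3, col=1): c = -1.5825 + -0.3500i → escape time 4
(row=3, col=2): c = -1.1950 + -0.3500i → escape time 6
(row=3, col=3): c = -0.8075 + -0.3500i → escape time 6
(row=3, col=4): c = -0.4200 + -0.3500i → escape time 6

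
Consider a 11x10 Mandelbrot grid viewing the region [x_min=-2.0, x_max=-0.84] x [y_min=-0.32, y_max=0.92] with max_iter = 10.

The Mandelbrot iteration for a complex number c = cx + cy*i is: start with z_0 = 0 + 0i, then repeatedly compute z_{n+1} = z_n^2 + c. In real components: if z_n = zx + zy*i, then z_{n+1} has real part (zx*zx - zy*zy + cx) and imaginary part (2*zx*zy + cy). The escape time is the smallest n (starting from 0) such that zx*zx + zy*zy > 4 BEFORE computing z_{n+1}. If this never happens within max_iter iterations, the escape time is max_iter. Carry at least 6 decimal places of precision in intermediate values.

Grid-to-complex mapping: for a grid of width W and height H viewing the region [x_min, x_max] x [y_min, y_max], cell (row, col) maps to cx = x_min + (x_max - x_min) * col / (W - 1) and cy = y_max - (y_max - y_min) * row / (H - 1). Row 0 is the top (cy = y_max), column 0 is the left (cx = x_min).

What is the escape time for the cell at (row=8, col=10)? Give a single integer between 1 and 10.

z_0 = 0 + 0i, c = -0.8400 + -0.1822i
Iter 1: z = -0.8400 + -0.1822i, |z|^2 = 0.7388
Iter 2: z = -0.1676 + 0.1239i, |z|^2 = 0.0434
Iter 3: z = -0.8273 + -0.2238i, |z|^2 = 0.7344
Iter 4: z = -0.2057 + 0.1880i, |z|^2 = 0.0777
Iter 5: z = -0.8330 + -0.2596i, |z|^2 = 0.7613
Iter 6: z = -0.2134 + 0.2502i, |z|^2 = 0.1082
Iter 7: z = -0.8571 + -0.2890i, |z|^2 = 0.8181
Iter 8: z = -0.1890 + 0.3132i, |z|^2 = 0.1338
Iter 9: z = -0.9024 + -0.3006i, |z|^2 = 0.9047

Answer: 10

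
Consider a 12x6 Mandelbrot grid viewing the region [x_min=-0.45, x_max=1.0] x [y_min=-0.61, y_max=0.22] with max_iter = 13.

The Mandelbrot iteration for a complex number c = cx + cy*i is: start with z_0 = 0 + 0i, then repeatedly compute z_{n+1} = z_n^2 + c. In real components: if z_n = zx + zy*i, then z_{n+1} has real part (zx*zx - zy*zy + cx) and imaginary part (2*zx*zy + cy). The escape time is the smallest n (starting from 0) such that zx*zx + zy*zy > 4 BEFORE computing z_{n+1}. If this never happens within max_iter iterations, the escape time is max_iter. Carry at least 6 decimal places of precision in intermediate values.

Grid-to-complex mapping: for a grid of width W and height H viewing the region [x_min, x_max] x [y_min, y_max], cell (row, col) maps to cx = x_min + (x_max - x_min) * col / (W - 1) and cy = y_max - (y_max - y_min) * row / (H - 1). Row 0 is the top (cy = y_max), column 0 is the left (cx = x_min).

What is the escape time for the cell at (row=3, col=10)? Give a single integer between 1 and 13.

z_0 = 0 + 0i, c = 0.8682 + -0.2780i
Iter 1: z = 0.8682 + -0.2780i, |z|^2 = 0.8310
Iter 2: z = 1.5446 + -0.7607i, |z|^2 = 2.9646
Iter 3: z = 2.6754 + -2.6280i, |z|^2 = 14.0644
Escaped at iteration 3

Answer: 3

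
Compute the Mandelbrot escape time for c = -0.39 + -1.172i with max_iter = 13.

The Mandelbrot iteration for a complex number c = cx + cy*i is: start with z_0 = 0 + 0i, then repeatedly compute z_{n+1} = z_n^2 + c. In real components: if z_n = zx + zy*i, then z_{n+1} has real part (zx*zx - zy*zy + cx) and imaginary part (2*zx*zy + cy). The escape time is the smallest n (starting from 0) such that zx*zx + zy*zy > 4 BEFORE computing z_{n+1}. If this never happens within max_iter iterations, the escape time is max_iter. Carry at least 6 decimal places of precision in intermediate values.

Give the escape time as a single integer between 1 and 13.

z_0 = 0 + 0i, c = -0.3900 + -1.1720i
Iter 1: z = -0.3900 + -1.1720i, |z|^2 = 1.5257
Iter 2: z = -1.6115 + -0.2578i, |z|^2 = 2.6634
Iter 3: z = 2.1404 + -0.3410i, |z|^2 = 4.6976
Escaped at iteration 3

Answer: 3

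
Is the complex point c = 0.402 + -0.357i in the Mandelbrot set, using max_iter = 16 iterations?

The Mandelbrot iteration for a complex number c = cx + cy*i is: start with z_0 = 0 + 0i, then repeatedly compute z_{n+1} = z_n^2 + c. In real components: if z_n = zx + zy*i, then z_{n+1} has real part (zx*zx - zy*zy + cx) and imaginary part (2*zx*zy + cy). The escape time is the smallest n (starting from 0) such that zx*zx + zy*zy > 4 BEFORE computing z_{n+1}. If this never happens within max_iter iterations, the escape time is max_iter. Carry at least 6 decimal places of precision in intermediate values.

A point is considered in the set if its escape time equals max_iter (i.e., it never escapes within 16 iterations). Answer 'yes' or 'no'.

Answer: yes

Derivation:
z_0 = 0 + 0i, c = 0.4020 + -0.3570i
Iter 1: z = 0.4020 + -0.3570i, |z|^2 = 0.2891
Iter 2: z = 0.4362 + -0.6440i, |z|^2 = 0.6050
Iter 3: z = 0.1775 + -0.9188i, |z|^2 = 0.8757
Iter 4: z = -0.4107 + -0.6831i, |z|^2 = 0.6353
Iter 5: z = 0.1040 + 0.2041i, |z|^2 = 0.0525
Iter 6: z = 0.3712 + -0.3145i, |z|^2 = 0.2367
Iter 7: z = 0.4408 + -0.5905i, |z|^2 = 0.5430
Iter 8: z = 0.2477 + -0.8776i, |z|^2 = 0.8316
Iter 9: z = -0.3069 + -0.7917i, |z|^2 = 0.7210
Iter 10: z = -0.1306 + 0.1289i, |z|^2 = 0.0337
Iter 11: z = 0.4024 + -0.3907i, |z|^2 = 0.3146
Iter 12: z = 0.4113 + -0.6714i, |z|^2 = 0.6200
Iter 13: z = 0.1203 + -0.9094i, |z|^2 = 0.8414
Iter 14: z = -0.4104 + -0.5759i, |z|^2 = 0.5001
Iter 15: z = 0.2388 + 0.1157i, |z|^2 = 0.0704
Did not escape in 16 iterations → in set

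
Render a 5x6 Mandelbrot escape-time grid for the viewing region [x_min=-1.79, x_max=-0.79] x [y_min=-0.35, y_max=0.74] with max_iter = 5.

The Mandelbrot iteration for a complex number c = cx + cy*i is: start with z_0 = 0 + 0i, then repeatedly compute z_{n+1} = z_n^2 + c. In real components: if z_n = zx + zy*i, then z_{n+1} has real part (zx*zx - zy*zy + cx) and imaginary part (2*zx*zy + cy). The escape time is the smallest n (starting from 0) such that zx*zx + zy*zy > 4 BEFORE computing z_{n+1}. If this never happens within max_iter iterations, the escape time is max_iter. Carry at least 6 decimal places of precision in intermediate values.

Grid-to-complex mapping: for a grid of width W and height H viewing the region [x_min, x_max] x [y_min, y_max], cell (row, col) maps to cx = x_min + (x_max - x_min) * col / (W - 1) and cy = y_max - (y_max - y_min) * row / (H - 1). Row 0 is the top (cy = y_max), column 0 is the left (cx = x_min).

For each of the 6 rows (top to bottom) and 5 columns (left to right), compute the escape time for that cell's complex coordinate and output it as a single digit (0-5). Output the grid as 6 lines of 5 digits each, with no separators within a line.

Answer: 23334
33455
44555
45555
45555
34555

Derivation:
(row=0, col=0): c = -1.7900 + 0.7400i → escape time 2
(row=0, col=1): c = -1.5400 + 0.7400i → escape time 3
(row=0, col=2): c = -1.2900 + 0.7400i → escape time 3
(row=0, col=3): c = -1.0400 + 0.7400i → escape time 3
(row=0, col=4): c = -0.7900 + 0.7400i → escape time 4
(row=1, col=0): c = -1.7900 + 0.5220i → escape time 3
(row=1, col=1): c = -1.5400 + 0.5220i → escape time 3
(row=1, col=2): c = -1.2900 + 0.5220i → escape time 4
(row=1, col=3): c = -1.0400 + 0.5220i → escape time 5
(row=1, col=4): c = -0.7900 + 0.5220i → escape time 5
(row=2, col=0): c = -1.7900 + 0.3040i → escape time 4
(row=2, col=1): c = -1.5400 + 0.3040i → escape time 4
(row=2, col=2): c = -1.2900 + 0.3040i → escape time 5
(row=2, col=3): c = -1.0400 + 0.3040i → escape time 5
(row=2, col=4): c = -0.7900 + 0.3040i → escape time 5
(row=3, col=0): c = -1.7900 + 0.0860i → escape time 4
(row=3, col=1): c = -1.5400 + 0.0860i → escape time 5
(row=3, col=2): c = -1.2900 + 0.0860i → escape time 5
(row=3, col=3): c = -1.0400 + 0.0860i → escape time 5
(row=3, col=4): c = -0.7900 + 0.0860i → escape time 5
(row=4, col=0): c = -1.7900 + -0.1320i → escape time 4
(row=4, col=1): c = -1.5400 + -0.1320i → escape time 5
(row=4, col=2): c = -1.2900 + -0.1320i → escape time 5
(row=4, col=3): c = -1.0400 + -0.1320i → escape time 5
(row=4, col=4): c = -0.7900 + -0.1320i → escape time 5
(row=5, col=0): c = -1.7900 + -0.3500i → escape time 3
(row=5, col=1): c = -1.5400 + -0.3500i → escape time 4
(row=5, col=2): c = -1.2900 + -0.3500i → escape time 5
(row=5, col=3): c = -1.0400 + -0.3500i → escape time 5
(row=5, col=4): c = -0.7900 + -0.3500i → escape time 5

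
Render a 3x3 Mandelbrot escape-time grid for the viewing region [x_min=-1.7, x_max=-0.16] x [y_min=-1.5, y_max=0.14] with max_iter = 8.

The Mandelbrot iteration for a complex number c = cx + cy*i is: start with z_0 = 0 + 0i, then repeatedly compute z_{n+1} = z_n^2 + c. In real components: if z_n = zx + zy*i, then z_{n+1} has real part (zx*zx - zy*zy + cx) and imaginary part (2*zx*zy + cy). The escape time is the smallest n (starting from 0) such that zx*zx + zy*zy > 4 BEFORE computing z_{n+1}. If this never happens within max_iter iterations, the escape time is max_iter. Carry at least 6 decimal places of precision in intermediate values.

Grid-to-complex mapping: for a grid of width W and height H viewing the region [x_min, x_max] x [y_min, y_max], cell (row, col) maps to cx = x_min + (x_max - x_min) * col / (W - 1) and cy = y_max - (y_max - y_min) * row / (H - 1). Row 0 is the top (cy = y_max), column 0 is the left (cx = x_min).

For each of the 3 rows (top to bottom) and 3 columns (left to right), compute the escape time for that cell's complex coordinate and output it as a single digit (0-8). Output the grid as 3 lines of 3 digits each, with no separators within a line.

Answer: 488
348
122

Derivation:
(row=0, col=0): c = -1.7000 + 0.1400i → escape time 4
(row=0, col=1): c = -0.9300 + 0.1400i → escape time 8
(row=0, col=2): c = -0.1600 + 0.1400i → escape time 8
(row=1, col=0): c = -1.7000 + -0.6800i → escape time 3
(row=1, col=1): c = -0.9300 + -0.6800i → escape time 4
(row=1, col=2): c = -0.1600 + -0.6800i → escape time 8
(row=2, col=0): c = -1.7000 + -1.5000i → escape time 1
(row=2, col=1): c = -0.9300 + -1.5000i → escape time 2
(row=2, col=2): c = -0.1600 + -1.5000i → escape time 2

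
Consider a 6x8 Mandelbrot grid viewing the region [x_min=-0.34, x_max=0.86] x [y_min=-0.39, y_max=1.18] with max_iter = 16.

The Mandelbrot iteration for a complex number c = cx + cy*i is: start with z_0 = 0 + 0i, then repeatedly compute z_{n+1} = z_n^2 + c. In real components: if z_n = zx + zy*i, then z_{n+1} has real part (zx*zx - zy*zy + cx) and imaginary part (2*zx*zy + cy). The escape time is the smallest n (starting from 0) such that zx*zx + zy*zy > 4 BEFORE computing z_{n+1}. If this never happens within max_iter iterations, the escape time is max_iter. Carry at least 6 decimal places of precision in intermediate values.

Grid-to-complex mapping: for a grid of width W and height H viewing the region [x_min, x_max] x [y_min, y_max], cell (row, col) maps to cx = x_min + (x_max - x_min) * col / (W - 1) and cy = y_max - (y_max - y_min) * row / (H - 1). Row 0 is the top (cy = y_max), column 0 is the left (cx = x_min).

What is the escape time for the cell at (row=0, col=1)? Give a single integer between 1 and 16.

z_0 = 0 + 0i, c = -0.1000 + 1.1800i
Iter 1: z = -0.1000 + 1.1800i, |z|^2 = 1.4024
Iter 2: z = -1.4824 + 0.9440i, |z|^2 = 3.0886
Iter 3: z = 1.2064 + -1.6188i, |z|^2 = 4.0758
Escaped at iteration 3

Answer: 3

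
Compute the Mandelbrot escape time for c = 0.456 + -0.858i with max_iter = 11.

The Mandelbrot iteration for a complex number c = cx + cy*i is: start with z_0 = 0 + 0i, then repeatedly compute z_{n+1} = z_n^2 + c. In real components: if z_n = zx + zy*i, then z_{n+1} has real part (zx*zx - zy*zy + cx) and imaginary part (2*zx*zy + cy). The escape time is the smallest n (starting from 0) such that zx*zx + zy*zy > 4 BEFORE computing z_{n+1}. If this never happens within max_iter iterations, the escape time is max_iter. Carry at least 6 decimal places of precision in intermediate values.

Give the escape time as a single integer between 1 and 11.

z_0 = 0 + 0i, c = 0.4560 + -0.8580i
Iter 1: z = 0.4560 + -0.8580i, |z|^2 = 0.9441
Iter 2: z = -0.0722 + -1.6405i, |z|^2 = 2.6964
Iter 3: z = -2.2300 + -0.6210i, |z|^2 = 5.3586
Escaped at iteration 3

Answer: 3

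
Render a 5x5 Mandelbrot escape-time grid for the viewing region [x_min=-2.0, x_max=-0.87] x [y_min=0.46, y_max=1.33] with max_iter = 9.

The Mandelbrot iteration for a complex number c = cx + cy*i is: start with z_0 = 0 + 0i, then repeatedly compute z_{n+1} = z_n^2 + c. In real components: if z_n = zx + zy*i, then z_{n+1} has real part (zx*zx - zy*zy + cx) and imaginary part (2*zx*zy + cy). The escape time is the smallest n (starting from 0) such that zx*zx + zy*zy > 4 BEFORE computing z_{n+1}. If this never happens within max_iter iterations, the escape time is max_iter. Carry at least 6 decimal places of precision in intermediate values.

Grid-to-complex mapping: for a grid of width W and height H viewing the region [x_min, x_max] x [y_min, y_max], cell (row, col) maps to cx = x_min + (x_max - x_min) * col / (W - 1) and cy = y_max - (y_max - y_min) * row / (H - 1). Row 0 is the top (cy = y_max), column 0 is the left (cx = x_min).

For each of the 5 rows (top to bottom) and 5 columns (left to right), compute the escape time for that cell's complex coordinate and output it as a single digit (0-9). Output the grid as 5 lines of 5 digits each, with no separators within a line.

Answer: 11222
11233
12333
13334
13356

Derivation:
(row=0, col=0): c = -2.0000 + 1.3300i → escape time 1
(row=0, col=1): c = -1.7175 + 1.3300i → escape time 1
(row=0, col=2): c = -1.4350 + 1.3300i → escape time 2
(row=0, col=3): c = -1.1525 + 1.3300i → escape time 2
(row=0, col=4): c = -0.8700 + 1.3300i → escape time 2
(row=1, col=0): c = -2.0000 + 1.1125i → escape time 1
(row=1, col=1): c = -1.7175 + 1.1125i → escape time 1
(row=1, col=2): c = -1.4350 + 1.1125i → escape time 2
(row=1, col=3): c = -1.1525 + 1.1125i → escape time 3
(row=1, col=4): c = -0.8700 + 1.1125i → escape time 3
(row=2, col=0): c = -2.0000 + 0.8950i → escape time 1
(row=2, col=1): c = -1.7175 + 0.8950i → escape time 2
(row=2, col=2): c = -1.4350 + 0.8950i → escape time 3
(row=2, col=3): c = -1.1525 + 0.8950i → escape time 3
(row=2, col=4): c = -0.8700 + 0.8950i → escape time 3
(row=3, col=0): c = -2.0000 + 0.6775i → escape time 1
(row=3, col=1): c = -1.7175 + 0.6775i → escape time 3
(row=3, col=2): c = -1.4350 + 0.6775i → escape time 3
(row=3, col=3): c = -1.1525 + 0.6775i → escape time 3
(row=3, col=4): c = -0.8700 + 0.6775i → escape time 4
(row=4, col=0): c = -2.0000 + 0.4600i → escape time 1
(row=4, col=1): c = -1.7175 + 0.4600i → escape time 3
(row=4, col=2): c = -1.4350 + 0.4600i → escape time 3
(row=4, col=3): c = -1.1525 + 0.4600i → escape time 5
(row=4, col=4): c = -0.8700 + 0.4600i → escape time 6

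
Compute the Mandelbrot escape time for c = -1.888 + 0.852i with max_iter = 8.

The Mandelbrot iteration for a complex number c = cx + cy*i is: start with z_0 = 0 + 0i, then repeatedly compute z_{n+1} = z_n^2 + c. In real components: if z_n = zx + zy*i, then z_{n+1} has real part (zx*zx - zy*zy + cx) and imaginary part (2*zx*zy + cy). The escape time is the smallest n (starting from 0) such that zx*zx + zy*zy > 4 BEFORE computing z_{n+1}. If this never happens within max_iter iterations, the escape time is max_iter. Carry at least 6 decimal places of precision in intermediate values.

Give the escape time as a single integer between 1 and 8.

Answer: 1

Derivation:
z_0 = 0 + 0i, c = -1.8880 + 0.8520i
Iter 1: z = -1.8880 + 0.8520i, |z|^2 = 4.2904
Escaped at iteration 1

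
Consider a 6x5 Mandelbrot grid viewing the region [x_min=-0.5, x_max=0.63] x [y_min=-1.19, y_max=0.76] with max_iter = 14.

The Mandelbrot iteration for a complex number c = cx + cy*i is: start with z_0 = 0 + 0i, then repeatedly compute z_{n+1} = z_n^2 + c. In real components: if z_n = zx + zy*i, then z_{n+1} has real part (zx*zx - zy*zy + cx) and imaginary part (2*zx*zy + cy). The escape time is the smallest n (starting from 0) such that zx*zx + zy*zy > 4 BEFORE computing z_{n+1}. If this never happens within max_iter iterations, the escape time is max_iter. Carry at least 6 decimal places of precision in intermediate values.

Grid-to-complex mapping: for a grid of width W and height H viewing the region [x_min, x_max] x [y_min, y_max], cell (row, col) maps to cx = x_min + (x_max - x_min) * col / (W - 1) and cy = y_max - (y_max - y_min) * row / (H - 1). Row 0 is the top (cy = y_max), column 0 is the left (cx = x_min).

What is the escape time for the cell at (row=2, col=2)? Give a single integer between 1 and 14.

Answer: 14

Derivation:
z_0 = 0 + 0i, c = -0.0480 + -0.2150i
Iter 1: z = -0.0480 + -0.2150i, |z|^2 = 0.0485
Iter 2: z = -0.0919 + -0.1944i, |z|^2 = 0.0462
Iter 3: z = -0.0773 + -0.1793i, |z|^2 = 0.0381
Iter 4: z = -0.0742 + -0.1873i, |z|^2 = 0.0406
Iter 5: z = -0.0776 + -0.1872i, |z|^2 = 0.0411
Iter 6: z = -0.0770 + -0.1860i, |z|^2 = 0.0405
Iter 7: z = -0.0766 + -0.1864i, |z|^2 = 0.0406
Iter 8: z = -0.0769 + -0.1864i, |z|^2 = 0.0407
Iter 9: z = -0.0769 + -0.1863i, |z|^2 = 0.0406
Iter 10: z = -0.0768 + -0.1864i, |z|^2 = 0.0406
Iter 11: z = -0.0768 + -0.1864i, |z|^2 = 0.0406
Iter 12: z = -0.0768 + -0.1864i, |z|^2 = 0.0406
Iter 13: z = -0.0768 + -0.1864i, |z|^2 = 0.0406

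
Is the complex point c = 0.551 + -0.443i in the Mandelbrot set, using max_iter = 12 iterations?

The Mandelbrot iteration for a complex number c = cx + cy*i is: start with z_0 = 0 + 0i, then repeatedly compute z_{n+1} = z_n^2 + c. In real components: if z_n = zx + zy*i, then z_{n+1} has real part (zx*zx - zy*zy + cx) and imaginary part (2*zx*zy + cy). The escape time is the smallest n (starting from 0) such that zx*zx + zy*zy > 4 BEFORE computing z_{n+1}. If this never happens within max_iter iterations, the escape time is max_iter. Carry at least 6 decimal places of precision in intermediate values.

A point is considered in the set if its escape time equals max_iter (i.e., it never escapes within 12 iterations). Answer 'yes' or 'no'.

Answer: no

Derivation:
z_0 = 0 + 0i, c = 0.5510 + -0.4430i
Iter 1: z = 0.5510 + -0.4430i, |z|^2 = 0.4999
Iter 2: z = 0.6584 + -0.9312i, |z|^2 = 1.3005
Iter 3: z = 0.1173 + -1.6691i, |z|^2 = 2.7996
Iter 4: z = -2.2211 + -0.8346i, |z|^2 = 5.6300
Escaped at iteration 4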